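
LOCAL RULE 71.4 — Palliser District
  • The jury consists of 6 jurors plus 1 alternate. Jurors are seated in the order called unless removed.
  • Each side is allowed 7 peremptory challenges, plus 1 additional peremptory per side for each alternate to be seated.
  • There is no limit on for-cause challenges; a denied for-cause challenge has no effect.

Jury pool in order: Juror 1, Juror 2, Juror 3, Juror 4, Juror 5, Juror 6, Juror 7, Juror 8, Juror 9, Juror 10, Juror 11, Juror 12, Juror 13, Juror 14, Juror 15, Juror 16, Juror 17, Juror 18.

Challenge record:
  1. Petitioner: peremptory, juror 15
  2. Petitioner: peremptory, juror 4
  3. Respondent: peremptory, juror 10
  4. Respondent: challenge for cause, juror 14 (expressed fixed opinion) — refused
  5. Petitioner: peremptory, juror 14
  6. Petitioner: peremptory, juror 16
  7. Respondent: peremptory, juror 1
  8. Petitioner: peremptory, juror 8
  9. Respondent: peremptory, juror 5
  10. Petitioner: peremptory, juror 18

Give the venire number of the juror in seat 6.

Removed: #1, #4, #5, #8, #10, #14, #15, #16, #18.
Filling seats in venire order through position 6: #2, #3, #6, #7, #9, #11.
So seat 6 is #11.

11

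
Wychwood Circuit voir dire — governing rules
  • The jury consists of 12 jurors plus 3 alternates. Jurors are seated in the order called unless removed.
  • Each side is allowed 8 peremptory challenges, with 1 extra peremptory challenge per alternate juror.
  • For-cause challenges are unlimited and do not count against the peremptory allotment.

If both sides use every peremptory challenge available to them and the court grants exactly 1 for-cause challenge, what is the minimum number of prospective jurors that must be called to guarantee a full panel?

Seats to fill: 12 + 3 alternates = 15.
Peremptories: 8 + 1×3 = 11 per side × 2 sides = 22.
For-cause removals: 1.
Minimum venire: 15 + 22 + 1 = 38.

38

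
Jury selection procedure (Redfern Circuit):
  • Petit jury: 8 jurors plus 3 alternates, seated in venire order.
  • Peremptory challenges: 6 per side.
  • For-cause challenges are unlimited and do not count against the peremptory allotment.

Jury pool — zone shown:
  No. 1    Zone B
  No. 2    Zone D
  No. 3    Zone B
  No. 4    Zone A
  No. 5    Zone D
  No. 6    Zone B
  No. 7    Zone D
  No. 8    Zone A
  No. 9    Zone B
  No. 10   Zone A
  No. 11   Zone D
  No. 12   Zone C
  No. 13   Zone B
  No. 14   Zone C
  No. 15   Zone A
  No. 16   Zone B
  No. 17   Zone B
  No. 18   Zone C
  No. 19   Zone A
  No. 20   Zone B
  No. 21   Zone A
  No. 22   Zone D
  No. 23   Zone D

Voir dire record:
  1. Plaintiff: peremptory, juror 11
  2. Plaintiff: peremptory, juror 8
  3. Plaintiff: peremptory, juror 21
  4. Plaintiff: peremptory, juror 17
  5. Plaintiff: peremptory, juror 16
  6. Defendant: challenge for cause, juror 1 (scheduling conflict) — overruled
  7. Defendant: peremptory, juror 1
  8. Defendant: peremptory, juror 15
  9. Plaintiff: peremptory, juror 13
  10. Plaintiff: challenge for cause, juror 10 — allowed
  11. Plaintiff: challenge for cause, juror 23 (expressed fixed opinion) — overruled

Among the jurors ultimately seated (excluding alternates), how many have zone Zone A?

1

Removed: #1, #8, #10, #11, #13, #15, #16, #17, #21.
Seated jurors 1–8: #2, #3, #4, #5, #6, #7, #9, #12 (alternates #14, #18, #19 not counted).
Of those, in Zone A: #4 → 1.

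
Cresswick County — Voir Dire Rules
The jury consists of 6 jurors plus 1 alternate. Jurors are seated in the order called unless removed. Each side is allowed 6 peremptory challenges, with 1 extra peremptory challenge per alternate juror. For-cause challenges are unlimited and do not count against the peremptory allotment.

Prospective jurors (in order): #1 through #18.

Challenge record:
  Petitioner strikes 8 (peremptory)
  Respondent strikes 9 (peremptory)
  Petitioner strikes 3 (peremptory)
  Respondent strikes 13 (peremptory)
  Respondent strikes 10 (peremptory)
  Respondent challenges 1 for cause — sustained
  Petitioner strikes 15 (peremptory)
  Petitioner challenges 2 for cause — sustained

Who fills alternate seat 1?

Removed: #1, #2, #3, #8, #9, #10, #13, #15.
Filling seats in venire order through position 7: #4, #5, #6, #7, #11, #12, #14.
So alternate 1 is #14.

14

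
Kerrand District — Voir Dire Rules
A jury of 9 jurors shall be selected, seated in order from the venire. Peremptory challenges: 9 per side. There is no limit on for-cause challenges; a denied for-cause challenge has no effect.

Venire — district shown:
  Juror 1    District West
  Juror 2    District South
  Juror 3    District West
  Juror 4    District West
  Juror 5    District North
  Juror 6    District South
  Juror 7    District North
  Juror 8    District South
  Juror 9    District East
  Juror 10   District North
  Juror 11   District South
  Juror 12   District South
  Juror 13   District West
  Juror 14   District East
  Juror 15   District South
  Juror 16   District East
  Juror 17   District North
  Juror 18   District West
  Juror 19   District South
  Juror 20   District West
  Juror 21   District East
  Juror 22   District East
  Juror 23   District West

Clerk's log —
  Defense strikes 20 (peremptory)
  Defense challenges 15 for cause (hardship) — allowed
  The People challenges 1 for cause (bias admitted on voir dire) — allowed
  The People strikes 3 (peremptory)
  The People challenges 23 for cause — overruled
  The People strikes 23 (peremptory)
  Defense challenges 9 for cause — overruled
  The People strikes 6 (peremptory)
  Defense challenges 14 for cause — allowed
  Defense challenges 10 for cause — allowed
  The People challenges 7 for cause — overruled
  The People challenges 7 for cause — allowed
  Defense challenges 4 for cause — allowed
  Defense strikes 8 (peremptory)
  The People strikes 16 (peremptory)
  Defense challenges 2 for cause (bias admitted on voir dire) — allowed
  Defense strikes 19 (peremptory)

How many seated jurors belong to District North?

Removed: #1, #2, #3, #4, #6, #7, #8, #10, #14, #15, #16, #19, #20, #23.
Seated jurors 1–9: #5, #9, #11, #12, #13, #17, #18, #21, #22.
Of those, in District North: #5, #17 → 2.

2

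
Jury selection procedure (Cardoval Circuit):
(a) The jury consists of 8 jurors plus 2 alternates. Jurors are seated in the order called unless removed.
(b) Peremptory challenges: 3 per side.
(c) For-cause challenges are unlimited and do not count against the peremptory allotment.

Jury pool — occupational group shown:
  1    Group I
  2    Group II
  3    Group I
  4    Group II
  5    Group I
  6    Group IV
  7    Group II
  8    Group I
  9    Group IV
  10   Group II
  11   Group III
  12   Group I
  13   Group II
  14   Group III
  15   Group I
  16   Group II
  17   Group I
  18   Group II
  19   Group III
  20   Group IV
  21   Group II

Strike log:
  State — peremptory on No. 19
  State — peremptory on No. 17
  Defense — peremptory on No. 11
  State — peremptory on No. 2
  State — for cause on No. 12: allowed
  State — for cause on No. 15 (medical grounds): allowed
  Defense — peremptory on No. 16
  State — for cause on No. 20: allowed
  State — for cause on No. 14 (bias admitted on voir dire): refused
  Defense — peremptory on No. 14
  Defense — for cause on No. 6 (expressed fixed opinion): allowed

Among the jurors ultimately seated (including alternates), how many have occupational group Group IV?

1

Removed: #2, #6, #11, #12, #14, #15, #16, #17, #19, #20.
Seated (10 incl. alternates): #1, #3, #4, #5, #7, #8, #9, #10, #13, #18.
Of those, in Group IV: #9 → 1.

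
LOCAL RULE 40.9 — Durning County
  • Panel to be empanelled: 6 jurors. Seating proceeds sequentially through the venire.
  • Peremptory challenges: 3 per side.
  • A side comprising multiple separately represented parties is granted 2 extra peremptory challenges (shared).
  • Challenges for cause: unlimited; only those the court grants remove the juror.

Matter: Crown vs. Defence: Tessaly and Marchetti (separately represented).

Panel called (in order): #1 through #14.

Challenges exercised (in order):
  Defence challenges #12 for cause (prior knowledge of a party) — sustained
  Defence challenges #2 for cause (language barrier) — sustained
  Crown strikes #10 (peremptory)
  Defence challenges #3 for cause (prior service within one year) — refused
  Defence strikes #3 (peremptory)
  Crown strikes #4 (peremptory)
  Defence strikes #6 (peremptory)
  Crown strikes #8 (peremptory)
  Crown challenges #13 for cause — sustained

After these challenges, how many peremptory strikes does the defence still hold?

Defence allotment: 3 base + 2 multi-party = 5.
Defence peremptories used: #3, #6 — 2 (for-cause on #12, #2, #3 don't count).
Remaining: 5 − 2 = 3.

3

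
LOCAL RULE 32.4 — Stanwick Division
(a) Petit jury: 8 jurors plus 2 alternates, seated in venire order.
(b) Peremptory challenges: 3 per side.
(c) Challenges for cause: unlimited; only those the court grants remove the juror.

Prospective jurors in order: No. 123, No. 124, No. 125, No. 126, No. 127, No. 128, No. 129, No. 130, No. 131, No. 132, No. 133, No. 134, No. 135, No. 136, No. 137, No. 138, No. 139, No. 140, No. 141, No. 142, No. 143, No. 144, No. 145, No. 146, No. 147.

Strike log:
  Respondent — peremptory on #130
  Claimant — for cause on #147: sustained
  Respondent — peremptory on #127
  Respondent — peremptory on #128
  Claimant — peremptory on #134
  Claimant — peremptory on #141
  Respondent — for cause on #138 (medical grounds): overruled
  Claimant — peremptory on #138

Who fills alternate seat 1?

Removed: #127, #128, #130, #134, #138, #141, #147.
Filling seats in venire order through position 9: #123, #124, #125, #126, #129, #131, #132, #133, #135.
So alternate 1 is #135.

135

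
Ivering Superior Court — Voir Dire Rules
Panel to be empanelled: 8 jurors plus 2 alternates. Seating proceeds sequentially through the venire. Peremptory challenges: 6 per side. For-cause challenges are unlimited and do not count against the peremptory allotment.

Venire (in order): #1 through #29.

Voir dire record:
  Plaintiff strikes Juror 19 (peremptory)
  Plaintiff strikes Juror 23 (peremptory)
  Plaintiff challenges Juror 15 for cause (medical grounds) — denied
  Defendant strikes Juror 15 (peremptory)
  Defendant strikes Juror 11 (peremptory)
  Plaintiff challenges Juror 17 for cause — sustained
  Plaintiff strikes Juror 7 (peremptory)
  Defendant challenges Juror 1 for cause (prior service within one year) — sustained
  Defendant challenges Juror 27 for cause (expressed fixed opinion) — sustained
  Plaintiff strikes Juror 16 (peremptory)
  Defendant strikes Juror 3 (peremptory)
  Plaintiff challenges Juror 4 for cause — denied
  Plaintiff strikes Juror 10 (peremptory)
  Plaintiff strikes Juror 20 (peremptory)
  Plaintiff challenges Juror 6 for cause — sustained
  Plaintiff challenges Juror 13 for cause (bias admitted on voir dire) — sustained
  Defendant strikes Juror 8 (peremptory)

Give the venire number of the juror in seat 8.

21

Removed: #1, #3, #6, #7, #8, #10, #11, #13, #15, #16, #17, #19, #20, #23, #27. (#4 stays — for-cause denied.)
Filling seats in venire order through position 8: #2, #4, #5, #9, #12, #14, #18, #21.
So seat 8 is #21.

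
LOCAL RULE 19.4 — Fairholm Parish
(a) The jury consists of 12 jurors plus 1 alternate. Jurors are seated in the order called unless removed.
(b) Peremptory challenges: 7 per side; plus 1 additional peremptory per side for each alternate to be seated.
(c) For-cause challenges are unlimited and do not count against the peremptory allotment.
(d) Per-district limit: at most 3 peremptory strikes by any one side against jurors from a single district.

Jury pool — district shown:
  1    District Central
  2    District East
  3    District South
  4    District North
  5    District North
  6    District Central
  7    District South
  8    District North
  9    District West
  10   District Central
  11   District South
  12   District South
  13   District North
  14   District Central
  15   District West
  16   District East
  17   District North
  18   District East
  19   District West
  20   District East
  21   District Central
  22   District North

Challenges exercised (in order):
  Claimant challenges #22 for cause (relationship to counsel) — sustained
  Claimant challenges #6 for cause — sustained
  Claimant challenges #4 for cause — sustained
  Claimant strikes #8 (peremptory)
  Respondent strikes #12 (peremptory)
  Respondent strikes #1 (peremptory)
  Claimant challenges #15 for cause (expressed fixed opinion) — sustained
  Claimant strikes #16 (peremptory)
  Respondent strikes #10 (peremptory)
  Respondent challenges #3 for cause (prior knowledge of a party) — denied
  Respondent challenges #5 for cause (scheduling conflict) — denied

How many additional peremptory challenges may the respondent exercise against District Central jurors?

1

Respondent peremptories so far: #12, #1, #10 — 3 of 8 used, 5 left overall.
Against District Central: #1, #10 — 2 used; per-district cap 3 leaves 1.
Binding limit: min(5, 1) = 1.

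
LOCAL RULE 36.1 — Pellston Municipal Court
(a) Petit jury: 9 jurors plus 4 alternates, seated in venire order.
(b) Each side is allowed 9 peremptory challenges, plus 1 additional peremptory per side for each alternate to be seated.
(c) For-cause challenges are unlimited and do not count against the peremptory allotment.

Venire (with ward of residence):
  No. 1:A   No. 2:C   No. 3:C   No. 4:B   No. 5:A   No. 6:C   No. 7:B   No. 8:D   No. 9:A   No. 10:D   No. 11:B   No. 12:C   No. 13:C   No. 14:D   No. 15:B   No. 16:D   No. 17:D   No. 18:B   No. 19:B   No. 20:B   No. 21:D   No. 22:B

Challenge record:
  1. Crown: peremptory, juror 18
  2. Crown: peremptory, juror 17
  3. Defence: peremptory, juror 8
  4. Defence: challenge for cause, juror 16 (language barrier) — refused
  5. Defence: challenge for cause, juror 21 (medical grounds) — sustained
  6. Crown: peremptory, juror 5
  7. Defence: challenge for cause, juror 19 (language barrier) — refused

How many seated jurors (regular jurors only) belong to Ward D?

Removed: #5, #8, #17, #18, #21.
Seated jurors 1–9: #1, #2, #3, #4, #6, #7, #9, #10, #11 (alternates #12, #13, #14, #15 not counted).
Of those, in Ward D: #10 → 1.

1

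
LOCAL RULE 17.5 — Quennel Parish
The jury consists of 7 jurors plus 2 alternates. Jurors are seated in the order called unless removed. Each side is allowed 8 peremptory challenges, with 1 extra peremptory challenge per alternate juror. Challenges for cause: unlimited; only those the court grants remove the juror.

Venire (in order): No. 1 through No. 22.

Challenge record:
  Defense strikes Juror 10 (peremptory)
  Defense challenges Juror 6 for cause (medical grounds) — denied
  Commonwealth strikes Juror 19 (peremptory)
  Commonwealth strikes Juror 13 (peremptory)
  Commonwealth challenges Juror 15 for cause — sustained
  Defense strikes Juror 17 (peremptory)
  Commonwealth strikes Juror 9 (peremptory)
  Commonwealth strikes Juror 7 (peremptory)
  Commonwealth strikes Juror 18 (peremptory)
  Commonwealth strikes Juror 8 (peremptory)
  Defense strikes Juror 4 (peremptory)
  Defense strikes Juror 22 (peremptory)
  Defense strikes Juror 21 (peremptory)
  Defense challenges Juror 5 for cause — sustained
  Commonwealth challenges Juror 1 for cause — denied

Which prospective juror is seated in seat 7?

Removed: #4, #5, #7, #8, #9, #10, #13, #15, #17, #18, #19, #21, #22. (#1, #6 stay — for-cause denied.)
Seating in order: seats 1–7 → #1, #2, #3, #6, #11, #12, #14; alternates → #16, #20.
So seat 7 is #14.

14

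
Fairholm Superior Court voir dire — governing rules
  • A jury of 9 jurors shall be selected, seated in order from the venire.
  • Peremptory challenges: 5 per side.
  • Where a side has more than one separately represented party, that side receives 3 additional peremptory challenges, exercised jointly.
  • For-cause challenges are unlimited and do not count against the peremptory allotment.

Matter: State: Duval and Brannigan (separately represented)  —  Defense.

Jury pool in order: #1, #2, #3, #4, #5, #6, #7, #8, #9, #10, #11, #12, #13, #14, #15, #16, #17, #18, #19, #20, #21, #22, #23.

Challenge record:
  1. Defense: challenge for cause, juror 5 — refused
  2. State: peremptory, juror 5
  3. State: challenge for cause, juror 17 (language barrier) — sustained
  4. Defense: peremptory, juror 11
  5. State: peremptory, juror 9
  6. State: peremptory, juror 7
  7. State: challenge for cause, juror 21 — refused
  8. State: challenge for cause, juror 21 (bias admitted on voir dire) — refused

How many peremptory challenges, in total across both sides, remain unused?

State allotment: 5 base + 3 multi-party = 8. Defense allotment: 5.
State peremptories used: #5, #9, #7 — 3 (for-cause on #17, #21, #21 don't count).
Defense peremptories used: #11 — 1 (the for-cause on #5 doesn't count).
Remaining: (8 − 3) + (5 − 1) = 9.

9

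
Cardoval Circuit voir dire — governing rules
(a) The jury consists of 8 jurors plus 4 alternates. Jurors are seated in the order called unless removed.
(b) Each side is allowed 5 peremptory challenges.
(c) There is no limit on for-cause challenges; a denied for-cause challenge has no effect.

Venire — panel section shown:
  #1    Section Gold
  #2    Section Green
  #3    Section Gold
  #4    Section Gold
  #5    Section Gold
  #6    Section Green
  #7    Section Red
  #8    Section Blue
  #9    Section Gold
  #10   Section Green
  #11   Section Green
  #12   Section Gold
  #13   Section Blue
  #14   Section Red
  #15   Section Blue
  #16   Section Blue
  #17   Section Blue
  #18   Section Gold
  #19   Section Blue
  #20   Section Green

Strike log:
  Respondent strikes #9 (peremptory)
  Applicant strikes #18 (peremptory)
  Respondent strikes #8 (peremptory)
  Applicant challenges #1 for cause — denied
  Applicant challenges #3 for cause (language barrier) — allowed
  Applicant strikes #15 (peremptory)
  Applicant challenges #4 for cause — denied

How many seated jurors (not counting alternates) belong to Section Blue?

Removed: #3, #8, #9, #15, #18.
Seated jurors 1–8: #1, #2, #4, #5, #6, #7, #10, #11 (alternates #12, #13, #14, #16 not counted).
None of those are in Section Blue → 0.

0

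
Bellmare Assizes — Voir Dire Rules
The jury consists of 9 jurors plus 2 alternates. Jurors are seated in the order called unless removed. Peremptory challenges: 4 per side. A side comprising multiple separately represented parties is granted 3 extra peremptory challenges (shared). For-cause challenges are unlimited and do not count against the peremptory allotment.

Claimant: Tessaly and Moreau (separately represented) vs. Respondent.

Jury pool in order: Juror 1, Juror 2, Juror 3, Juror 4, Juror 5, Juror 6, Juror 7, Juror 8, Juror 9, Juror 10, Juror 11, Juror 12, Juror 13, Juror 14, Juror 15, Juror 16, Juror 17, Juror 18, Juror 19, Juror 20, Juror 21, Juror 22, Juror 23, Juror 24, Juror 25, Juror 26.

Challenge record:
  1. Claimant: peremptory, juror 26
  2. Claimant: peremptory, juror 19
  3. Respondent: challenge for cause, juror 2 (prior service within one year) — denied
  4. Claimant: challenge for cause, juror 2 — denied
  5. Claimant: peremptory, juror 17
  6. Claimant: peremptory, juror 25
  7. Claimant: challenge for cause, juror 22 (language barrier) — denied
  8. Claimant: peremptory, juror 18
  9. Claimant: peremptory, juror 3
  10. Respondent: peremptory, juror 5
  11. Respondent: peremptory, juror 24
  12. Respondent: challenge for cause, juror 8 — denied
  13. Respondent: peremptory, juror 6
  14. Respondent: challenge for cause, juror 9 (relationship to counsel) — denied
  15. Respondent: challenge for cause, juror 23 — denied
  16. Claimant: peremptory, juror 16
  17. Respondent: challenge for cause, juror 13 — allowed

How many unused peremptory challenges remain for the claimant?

Claimant allotment: 4 base + 3 multi-party = 7.
Claimant peremptories used: #26, #19, #17, #25, #18, #3, #16 — 7 (for-cause on #2, #22 don't count).
Remaining: 7 − 7 = 0.

0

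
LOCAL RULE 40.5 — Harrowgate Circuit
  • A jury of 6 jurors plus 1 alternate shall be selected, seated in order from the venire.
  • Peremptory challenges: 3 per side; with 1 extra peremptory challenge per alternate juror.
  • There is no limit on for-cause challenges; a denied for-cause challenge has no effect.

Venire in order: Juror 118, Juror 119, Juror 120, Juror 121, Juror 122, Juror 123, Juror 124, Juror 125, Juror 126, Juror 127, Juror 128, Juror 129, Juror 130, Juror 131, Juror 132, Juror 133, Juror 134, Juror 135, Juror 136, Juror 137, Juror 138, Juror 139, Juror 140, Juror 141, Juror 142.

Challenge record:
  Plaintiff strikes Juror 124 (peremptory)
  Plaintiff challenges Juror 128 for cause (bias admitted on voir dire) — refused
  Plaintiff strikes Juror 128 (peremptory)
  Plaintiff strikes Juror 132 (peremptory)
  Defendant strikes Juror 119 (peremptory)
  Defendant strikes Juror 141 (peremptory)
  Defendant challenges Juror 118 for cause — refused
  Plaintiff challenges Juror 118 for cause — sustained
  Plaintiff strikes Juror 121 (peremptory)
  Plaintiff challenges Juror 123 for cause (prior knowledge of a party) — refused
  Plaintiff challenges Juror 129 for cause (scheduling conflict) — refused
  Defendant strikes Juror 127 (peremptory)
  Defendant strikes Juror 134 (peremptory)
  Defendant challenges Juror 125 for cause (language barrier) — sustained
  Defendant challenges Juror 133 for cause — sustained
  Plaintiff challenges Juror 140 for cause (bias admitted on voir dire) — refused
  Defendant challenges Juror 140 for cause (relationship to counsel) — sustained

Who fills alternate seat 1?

131

Removed: #118, #119, #121, #124, #125, #127, #128, #132, #133, #134, #140, #141. (#123, #129 stay — for-cause denied.)
Seating in order: seats 1–6 → #120, #122, #123, #126, #129, #130; alternates → #131.
So alternate 1 is #131.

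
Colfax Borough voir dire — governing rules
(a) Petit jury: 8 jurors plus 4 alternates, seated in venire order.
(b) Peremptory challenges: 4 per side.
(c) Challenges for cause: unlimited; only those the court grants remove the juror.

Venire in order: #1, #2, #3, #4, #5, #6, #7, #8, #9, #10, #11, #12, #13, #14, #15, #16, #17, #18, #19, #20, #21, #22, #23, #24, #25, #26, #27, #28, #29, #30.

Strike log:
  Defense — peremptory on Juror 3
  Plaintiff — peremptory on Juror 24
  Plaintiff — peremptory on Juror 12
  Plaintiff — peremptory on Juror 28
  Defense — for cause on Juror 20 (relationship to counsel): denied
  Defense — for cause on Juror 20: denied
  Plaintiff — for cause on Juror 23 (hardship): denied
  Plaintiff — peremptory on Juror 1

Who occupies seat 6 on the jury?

8

Removed: #1, #3, #12, #24, #28. (#20, #23 stay — for-cause denied.)
Seating in order: seats 1–8 → #2, #4, #5, #6, #7, #8, #9, #10; alternates → #11, #13, #14, #15.
So seat 6 is #8.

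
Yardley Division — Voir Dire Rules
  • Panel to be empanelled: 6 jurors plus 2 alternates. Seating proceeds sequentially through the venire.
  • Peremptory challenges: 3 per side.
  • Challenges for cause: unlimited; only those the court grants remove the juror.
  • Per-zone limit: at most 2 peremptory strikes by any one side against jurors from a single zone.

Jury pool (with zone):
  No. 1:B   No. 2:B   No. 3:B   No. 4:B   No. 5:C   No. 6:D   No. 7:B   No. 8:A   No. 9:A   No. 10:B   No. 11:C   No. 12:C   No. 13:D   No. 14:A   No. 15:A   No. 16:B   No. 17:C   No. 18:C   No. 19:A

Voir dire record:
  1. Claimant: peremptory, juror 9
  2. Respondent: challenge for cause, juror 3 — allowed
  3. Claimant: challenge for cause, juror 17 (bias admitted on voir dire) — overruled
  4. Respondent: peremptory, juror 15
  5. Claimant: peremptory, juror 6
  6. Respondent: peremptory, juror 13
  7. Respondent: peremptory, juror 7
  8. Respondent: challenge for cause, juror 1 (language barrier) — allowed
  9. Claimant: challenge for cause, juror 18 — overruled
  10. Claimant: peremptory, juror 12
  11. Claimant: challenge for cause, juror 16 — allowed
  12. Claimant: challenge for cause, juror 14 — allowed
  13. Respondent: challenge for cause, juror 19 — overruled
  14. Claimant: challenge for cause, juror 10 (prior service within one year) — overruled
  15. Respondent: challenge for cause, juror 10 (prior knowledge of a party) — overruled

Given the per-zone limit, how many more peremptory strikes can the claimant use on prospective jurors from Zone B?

Claimant peremptories so far: #9, #6, #12 — 3 of 3 used, 0 left overall.
Against Zone B: none yet — per-zone cap 2 leaves 2.
Binding limit: min(0, 2) = 0.

0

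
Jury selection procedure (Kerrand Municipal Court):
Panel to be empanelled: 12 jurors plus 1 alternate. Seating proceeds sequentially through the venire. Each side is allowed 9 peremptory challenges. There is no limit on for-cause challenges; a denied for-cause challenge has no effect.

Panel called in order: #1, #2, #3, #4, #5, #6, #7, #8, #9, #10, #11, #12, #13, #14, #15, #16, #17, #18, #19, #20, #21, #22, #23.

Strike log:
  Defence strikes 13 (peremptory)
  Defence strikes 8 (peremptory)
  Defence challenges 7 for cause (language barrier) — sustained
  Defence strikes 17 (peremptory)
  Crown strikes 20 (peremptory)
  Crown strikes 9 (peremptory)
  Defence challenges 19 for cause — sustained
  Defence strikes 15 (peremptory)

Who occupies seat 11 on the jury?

Removed: #7, #8, #9, #13, #15, #17, #19, #20.
Seating in order: seats 1–12 → #1, #2, #3, #4, #5, #6, #10, #11, #12, #14, #16, #18; alternates → #21.
So seat 11 is #16.

16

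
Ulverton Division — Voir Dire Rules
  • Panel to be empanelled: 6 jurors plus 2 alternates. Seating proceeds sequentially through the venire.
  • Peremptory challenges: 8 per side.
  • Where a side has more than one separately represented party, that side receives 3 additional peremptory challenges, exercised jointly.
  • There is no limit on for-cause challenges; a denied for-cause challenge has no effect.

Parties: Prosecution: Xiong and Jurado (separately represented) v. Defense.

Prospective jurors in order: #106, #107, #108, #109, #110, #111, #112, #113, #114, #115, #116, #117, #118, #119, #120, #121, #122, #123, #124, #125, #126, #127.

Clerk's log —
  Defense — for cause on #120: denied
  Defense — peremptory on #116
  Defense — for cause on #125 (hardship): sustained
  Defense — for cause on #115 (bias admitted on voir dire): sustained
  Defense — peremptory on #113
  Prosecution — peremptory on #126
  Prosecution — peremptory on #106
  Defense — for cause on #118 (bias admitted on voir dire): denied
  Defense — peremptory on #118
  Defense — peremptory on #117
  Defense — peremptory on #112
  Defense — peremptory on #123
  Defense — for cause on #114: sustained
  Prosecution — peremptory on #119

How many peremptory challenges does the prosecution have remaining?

Prosecution allotment: 8 base + 3 multi-party = 11.
Prosecution peremptories used: #126, #106, #119 — 3.
Remaining: 11 − 3 = 8.

8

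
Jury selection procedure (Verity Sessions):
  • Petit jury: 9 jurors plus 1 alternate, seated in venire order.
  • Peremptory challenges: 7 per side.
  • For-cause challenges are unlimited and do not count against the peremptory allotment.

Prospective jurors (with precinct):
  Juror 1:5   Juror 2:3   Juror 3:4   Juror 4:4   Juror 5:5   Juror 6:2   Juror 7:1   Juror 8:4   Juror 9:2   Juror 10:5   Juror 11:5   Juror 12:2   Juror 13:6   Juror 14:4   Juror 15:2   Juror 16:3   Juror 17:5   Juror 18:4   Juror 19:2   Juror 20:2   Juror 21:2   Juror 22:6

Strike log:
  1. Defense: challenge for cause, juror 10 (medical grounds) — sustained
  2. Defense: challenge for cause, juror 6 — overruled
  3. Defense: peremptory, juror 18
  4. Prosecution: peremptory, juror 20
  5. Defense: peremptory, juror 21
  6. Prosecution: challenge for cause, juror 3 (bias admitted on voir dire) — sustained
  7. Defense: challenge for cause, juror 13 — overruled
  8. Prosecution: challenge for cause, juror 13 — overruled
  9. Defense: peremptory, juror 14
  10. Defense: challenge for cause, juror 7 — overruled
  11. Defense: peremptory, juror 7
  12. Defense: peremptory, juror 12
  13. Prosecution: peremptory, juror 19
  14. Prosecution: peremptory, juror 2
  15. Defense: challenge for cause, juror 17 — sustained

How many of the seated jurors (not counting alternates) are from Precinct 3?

Removed: #2, #3, #7, #10, #12, #14, #17, #18, #19, #20, #21.
Seated jurors 1–9: #1, #4, #5, #6, #8, #9, #11, #13, #15 (alternates #16 not counted).
None of those are in Precinct 3 → 0.

0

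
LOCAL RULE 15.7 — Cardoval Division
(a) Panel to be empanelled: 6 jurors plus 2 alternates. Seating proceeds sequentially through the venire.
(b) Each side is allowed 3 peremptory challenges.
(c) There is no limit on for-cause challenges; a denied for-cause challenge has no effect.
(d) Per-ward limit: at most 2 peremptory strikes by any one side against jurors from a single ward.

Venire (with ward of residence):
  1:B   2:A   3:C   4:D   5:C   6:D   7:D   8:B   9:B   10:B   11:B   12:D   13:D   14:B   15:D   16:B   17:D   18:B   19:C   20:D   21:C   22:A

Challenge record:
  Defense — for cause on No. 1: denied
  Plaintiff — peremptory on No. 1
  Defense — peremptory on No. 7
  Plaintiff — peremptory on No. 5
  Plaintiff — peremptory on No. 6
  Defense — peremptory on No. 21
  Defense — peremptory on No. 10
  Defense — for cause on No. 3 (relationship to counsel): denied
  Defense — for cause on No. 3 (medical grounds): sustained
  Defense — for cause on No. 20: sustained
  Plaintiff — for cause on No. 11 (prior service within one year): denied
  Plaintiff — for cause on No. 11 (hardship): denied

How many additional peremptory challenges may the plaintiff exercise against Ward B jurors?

0

Plaintiff peremptories so far: #1, #5, #6 — 3 of 3 used, 0 left overall.
Against Ward B: #1 — 1 used; per-ward cap 2 leaves 1.
Binding limit: min(0, 1) = 0.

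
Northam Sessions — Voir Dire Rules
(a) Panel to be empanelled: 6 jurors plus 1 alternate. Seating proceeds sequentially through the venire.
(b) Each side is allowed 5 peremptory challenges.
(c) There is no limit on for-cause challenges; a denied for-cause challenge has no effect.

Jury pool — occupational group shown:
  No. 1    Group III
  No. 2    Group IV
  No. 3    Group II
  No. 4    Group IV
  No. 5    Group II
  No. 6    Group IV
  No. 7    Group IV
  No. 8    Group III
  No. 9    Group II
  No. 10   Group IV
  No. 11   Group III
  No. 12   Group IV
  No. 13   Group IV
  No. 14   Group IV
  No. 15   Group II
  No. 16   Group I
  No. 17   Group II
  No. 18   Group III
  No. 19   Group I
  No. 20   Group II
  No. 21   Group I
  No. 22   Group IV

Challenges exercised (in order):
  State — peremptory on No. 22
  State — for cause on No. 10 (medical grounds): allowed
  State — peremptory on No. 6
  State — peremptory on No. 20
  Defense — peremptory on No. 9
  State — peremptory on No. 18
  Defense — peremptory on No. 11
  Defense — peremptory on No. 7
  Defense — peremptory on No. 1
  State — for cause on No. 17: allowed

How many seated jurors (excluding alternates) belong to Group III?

Removed: #1, #6, #7, #9, #10, #11, #17, #18, #20, #22.
Seated jurors 1–6: #2, #3, #4, #5, #8, #12 (alternates #13 not counted).
Of those, in Group III: #8 → 1.

1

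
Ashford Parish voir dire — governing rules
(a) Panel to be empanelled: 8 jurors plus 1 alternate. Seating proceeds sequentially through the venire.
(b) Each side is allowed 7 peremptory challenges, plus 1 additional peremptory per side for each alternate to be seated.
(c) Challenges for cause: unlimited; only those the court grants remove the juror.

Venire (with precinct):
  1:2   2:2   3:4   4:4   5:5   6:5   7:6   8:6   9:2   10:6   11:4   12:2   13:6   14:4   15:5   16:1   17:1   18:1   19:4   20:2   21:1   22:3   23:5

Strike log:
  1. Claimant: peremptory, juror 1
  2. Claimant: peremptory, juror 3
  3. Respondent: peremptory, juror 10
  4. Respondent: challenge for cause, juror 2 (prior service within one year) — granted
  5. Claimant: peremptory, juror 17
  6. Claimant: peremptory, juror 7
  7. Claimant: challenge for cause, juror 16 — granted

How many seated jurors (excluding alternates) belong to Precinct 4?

Removed: #1, #2, #3, #7, #10, #16, #17.
Seated jurors 1–8: #4, #5, #6, #8, #9, #11, #12, #13 (alternates #14 not counted).
Of those, in Precinct 4: #4, #11 → 2.

2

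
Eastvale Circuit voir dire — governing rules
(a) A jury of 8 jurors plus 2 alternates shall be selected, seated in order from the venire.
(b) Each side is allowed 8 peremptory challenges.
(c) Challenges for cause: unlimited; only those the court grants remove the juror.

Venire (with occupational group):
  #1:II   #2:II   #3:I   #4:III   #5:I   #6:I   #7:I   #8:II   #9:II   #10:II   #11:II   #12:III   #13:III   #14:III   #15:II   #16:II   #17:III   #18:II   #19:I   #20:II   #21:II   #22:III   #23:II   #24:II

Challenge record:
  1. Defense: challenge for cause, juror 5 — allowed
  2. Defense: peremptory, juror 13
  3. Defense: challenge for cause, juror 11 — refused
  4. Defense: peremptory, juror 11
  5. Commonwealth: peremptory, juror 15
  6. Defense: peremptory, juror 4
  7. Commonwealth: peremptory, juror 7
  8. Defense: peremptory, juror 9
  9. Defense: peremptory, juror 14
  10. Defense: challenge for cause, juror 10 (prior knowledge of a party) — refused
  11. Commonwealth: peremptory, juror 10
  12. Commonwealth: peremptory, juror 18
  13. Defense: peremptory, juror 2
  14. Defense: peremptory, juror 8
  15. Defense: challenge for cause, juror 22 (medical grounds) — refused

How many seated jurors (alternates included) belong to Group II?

Removed: #2, #4, #5, #7, #8, #9, #10, #11, #13, #14, #15, #18.
Seated (10 incl. alternates): #1, #3, #6, #12, #16, #17, #19, #20, #21, #22.
Of those, in Group II: #1, #16, #20, #21 → 4.

4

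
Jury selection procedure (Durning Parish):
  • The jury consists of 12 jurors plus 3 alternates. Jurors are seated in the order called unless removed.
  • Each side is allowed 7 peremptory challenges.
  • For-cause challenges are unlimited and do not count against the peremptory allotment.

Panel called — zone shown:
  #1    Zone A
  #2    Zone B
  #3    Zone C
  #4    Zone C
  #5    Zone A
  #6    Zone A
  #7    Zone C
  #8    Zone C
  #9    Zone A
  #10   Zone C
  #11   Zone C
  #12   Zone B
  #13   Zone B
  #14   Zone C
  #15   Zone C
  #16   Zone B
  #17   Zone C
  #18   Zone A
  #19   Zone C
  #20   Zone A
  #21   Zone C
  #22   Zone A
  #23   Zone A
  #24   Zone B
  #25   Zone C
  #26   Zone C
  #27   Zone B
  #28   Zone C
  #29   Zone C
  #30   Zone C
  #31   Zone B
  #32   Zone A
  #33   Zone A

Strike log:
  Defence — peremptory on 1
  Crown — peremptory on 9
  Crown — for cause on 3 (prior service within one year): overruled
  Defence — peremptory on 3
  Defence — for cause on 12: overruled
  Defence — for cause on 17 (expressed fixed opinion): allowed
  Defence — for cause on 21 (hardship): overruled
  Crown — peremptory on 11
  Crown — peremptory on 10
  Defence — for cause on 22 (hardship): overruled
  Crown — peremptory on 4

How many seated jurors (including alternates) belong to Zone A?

Removed: #1, #3, #4, #9, #10, #11, #17.
Seated (15 incl. alternates): #2, #5, #6, #7, #8, #12, #13, #14, #15, #16, #18, #19, #20, #21, #22.
Of those, in Zone A: #5, #6, #18, #20, #22 → 5.

5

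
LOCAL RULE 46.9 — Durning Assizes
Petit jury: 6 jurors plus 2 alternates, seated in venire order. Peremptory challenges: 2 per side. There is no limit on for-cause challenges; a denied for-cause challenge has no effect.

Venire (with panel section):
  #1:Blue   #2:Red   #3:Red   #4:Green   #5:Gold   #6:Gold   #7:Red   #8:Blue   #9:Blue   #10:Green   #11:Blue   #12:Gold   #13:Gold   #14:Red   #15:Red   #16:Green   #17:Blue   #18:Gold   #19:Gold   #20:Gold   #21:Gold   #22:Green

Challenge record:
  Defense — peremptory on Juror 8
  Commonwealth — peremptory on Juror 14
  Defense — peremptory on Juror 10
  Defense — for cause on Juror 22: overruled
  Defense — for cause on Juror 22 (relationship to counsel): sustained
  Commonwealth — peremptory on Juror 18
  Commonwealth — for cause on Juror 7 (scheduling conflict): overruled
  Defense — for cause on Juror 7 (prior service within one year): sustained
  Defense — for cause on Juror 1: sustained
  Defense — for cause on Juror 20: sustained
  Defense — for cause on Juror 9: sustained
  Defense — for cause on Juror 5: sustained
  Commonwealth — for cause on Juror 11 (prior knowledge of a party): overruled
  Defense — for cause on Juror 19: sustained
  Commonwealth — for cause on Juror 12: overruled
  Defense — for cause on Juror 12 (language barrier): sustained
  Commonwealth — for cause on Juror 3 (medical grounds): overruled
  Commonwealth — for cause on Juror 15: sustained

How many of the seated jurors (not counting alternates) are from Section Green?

Removed: #1, #5, #7, #8, #9, #10, #12, #14, #15, #18, #19, #20, #22.
Seated jurors 1–6: #2, #3, #4, #6, #11, #13 (alternates #16, #17 not counted).
Of those, in Section Green: #4 → 1.

1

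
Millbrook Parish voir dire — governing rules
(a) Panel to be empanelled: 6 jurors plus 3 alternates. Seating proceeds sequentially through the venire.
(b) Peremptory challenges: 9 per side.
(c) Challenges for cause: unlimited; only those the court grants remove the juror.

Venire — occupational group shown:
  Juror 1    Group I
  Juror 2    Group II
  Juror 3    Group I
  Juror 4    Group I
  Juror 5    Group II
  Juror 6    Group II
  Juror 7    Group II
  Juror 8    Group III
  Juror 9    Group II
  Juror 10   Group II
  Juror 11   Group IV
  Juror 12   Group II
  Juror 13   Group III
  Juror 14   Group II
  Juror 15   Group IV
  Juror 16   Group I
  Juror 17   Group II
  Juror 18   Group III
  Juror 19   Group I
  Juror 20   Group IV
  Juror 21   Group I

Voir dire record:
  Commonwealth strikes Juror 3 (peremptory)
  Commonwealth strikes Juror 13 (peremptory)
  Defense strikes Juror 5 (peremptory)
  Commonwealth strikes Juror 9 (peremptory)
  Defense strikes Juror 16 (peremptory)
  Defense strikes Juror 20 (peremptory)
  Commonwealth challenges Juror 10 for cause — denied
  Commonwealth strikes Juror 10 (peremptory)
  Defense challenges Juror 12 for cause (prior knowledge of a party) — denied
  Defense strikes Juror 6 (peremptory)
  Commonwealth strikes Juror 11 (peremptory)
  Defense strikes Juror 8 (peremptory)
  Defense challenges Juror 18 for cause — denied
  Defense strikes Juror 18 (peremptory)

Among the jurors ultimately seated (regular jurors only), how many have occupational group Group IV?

Removed: #3, #5, #6, #8, #9, #10, #11, #13, #16, #18, #20.
Seated jurors 1–6: #1, #2, #4, #7, #12, #14 (alternates #15, #17, #19 not counted).
None of those are in Group IV → 0.

0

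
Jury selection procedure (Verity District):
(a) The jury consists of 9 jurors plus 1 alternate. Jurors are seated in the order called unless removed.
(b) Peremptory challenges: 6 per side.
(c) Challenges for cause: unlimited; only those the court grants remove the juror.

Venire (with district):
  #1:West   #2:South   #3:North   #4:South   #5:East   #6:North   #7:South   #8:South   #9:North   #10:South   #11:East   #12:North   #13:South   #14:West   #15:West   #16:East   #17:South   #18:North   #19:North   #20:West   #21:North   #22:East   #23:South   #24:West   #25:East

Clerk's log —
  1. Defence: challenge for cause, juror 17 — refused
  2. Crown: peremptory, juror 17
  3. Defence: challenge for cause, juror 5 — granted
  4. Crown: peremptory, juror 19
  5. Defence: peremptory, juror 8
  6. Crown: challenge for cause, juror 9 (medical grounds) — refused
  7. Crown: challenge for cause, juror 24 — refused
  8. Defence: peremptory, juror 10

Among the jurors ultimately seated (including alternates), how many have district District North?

Removed: #5, #8, #10, #17, #19.
Seated (10 incl. alternates): #1, #2, #3, #4, #6, #7, #9, #11, #12, #13.
Of those, in District North: #3, #6, #9, #12 → 4.

4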